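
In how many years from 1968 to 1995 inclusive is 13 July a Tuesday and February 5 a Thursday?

1

Check each year's weekday for 13 July and February 5:
  1968: Sat/Mon  1969: Sun/Wed  1970: Mon/Thu  1971: Tue/Fri  1972: Thu/Sat  1973: Fri/Mon  1974: Sat/Tue  1975: Sun/Wed  1976: Tue/Thu ✓  1977: Wed/Sat  1978: Thu/Sun  1979: Fri/Mon  1980: Sun/Tue  1981: Mon/Thu  1982: Tue/Fri  1983: Wed/Sat  1984: Fri/Sun  1985: Sat/Tue  1986: Sun/Wed  1987: Mon/Thu  1988: Wed/Fri  1989: Thu/Sun  1990: Fri/Mon  1991: Sat/Tue  1992: Mon/Wed  1993: Tue/Fri  1994: Wed/Sat  1995: Thu/Sun
Both conditions hold in: 1976 — 1.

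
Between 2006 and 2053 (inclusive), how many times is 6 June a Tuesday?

7

Track 6 June's weekday year by year (advancing +1, or +2 across a Feb 29):
  2006: Tue ✓  2007: Wed (+1)  2008: Fri (+2)  2009: Sat (+1)  2010: Sun (+1)
  2011: Mon (+1)  2012: Wed (+2)  2013: Thu (+1)  2014: Fri (+1)  2015: Sat (+1)
  2016: Mon (+2)  2017: Tue (+1) ✓  2018: Wed (+1)  2019: Thu (+1)  … (20 more years) …
  2040: Wed (+2)  2041: Thu (+1)  2042: Fri (+1)  2043: Sat (+1)  2044: Mon (+2)
  2045: Tue (+1) ✓  2046: Wed (+1)  2047: Thu (+1)  2048: Sat (+2)  2049: Sun (+1)
  2050: Mon (+1)  2051: Tue (+1) ✓  2052: Thu (+2)  2053: Fri (+1)
Tuesday years: 2006, 2017, 2023, 2028, 2034, 2045, 2051 — 7 in total.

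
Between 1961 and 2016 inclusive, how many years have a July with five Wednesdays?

24

July has 31 days; it has five Wednesdays when Wednesday falls among the first (month-length − 28) days — i.e. when July 1 is one of Wednesday/Tuesday/Monday.
July 1 by year: 1961:Sat 1962:Sun 1963:Mon✓ 1964:Wed✓ 1965:Thu 1966:Fri 1967:Sat 1968:Mon✓ 1969:Tue✓ 1970:Wed✓ 1971:Thu 1972:Sat 1973:Sun 1974:Mon✓ 1975:Tue✓ …(26 more)… 2002:Mon✓ 2003:Tue✓ 2004:Thu 2005:Fri 2006:Sat 2007:Sun 2008:Tue✓ 2009:Wed✓ 2010:Thu 2011:Fri 2012:Sun 2013:Mon✓ 2014:Tue✓ 2015:Wed✓ 2016:Fri
Years with five Wednesdays: 1963, 1964, 1968, 1969, 1970, 1974, 1975, 1980, 1981, 1985, 1986, 1987, 1991, 1992, 1996, 1997, 1998, 2002, 2003, 2008, 2009, 2013, 2014, 2015 → 24.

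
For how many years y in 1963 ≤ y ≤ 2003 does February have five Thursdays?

2

February has 28 days (29 in leap years); it has five Thursdays when Thursday falls among the first (month-length − 28) days — i.e. when February 1 is Thursday in a leap year (never in a common year).
February 1 by year: 1963:Fri 1964:Sat 1965:Mon 1966:Tue 1967:Wed 1968:Thu✓ 1969:Sat 1970:Sun 1971:Mon 1972:Tue 1973:Thu 1974:Fri 1975:Sat 1976:Sun 1977:Tue …(11 more)… 1989:Wed 1990:Thu 1991:Fri 1992:Sat 1993:Mon 1994:Tue 1995:Wed 1996:Thu✓ 1997:Sat 1998:Sun 1999:Mon 2000:Tue 2001:Thu 2002:Fri 2003:Sat
Years with five Thursdays: 1968, 1996 → 2.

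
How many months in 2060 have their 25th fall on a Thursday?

Check the 25th of each month of 2060: Jan 25: Sun, Feb 25: Wed, Mar 25: Thu, Apr 25: Sun, May 25: Tue, Jun 25: Fri, Jul 25: Sun, Aug 25: Wed, Sep 25: Sat, Oct 25: Mon, Nov 25: Thu, Dec 25: Sat.
Thursday occurs in March, November — 2 months.

2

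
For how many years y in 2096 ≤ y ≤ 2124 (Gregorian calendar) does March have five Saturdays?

12

March has 31 days; it has five Saturdays when Saturday falls among the first (month-length − 28) days — i.e. when March 1 is one of Saturday/Friday/Thursday.
March 1 by year: 2096:Thu✓ 2097:Fri✓ 2098:Sat✓ 2099:Sun 2100:Mon 2101:Tue 2102:Wed 2103:Thu✓ 2104:Sat✓ 2105:Sun 2106:Mon 2107:Tue 2108:Thu✓ 2109:Fri✓ 2110:Sat✓ 2111:Sun 2112:Tue 2113:Wed 2114:Thu✓ 2115:Fri✓ 2116:Sun 2117:Mon 2118:Tue 2119:Wed 2120:Fri✓ 2121:Sat✓ 2122:Sun 2123:Mon 2124:Wed
Years with five Saturdays: 2096, 2097, 2098, 2103, 2104, 2108, 2109, 2110, 2114, 2115, 2120, 2121 → 12.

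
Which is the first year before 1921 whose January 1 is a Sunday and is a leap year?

Jan 1 advances by 2 weekdays after a leap year and by 1 after a common year.
1921: Jan 1 is Saturday.
1920: Thursday (leap)
1919: Wednesday
1918: Tuesday
1917: Monday
1916: Saturday (leap)
1915: Friday
1914: Thursday
1913: Wednesday
1912: Monday (leap)
1911: Sunday
1910: Saturday
1909: Friday
1908: Wednesday (leap)
1907: Tuesday
1906: Monday
1905: Sunday
1904: Friday (leap)
1903: Thursday
1902: Wednesday
1901: Tuesday
1900: Monday
1899: Sunday
1898: Saturday
1897: Friday
1896: Wednesday (leap)
1895: Tuesday
1894: Monday
1893: Sunday
1892: Friday (leap)
1891: Thursday
1890: Wednesday
1889: Tuesday
1888: Sunday (leap)
1888 begins on a Sunday and is a leap year.

1888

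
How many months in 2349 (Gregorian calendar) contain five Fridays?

A month of length L has five Fridays iff its first Friday is on day ≤ L−28 (so day 1–3 in a 31-day month, 1–2 in a 30-day month, day 1 in a leap February).
Checking each month of 2349: Jan starts Sat (31d); Feb starts Tue (28d); Mar starts Tue (31d); Apr starts Fri (30d) ✓; May starts Sun (31d); Jun starts Wed (30d); Jul starts Fri (31d) ✓; Aug starts Mon (31d); Sep starts Thu (30d) ✓; Oct starts Sat (31d); Nov starts Tue (30d); Dec starts Thu (31d) ✓.
Five-Friday months: April, July, September, December → 4.

4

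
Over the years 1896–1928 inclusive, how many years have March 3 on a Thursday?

5

Track March 3's weekday year by year (advancing +1, or +2 across a Feb 29):
  1896: Tue  1897: Wed (+1)  1898: Thu (+1) ✓  1899: Fri (+1)  1900: Sat (+1)
  1901: Sun (+1)  1902: Mon (+1)  1903: Tue (+1)  1904: Thu (+2) ✓  1905: Fri (+1)
  1906: Sat (+1)  1907: Sun (+1)  1908: Tue (+2)  1909: Wed (+1)  … (5 more years) …
  1915: Wed (+1)  1916: Fri (+2)  1917: Sat (+1)  1918: Sun (+1)  1919: Mon (+1)
  1920: Wed (+2)  1921: Thu (+1) ✓  1922: Fri (+1)  1923: Sat (+1)  1924: Mon (+2)
  1925: Tue (+1)  1926: Wed (+1)  1927: Thu (+1) ✓  1928: Sat (+2)
Thursday years: 1898, 1904, 1910, 1921, 1927 — 5 in total.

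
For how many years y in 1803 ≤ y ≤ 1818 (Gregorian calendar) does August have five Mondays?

7

August has 31 days; it has five Mondays when Monday falls among the first (month-length − 28) days — i.e. when August 1 is one of Monday/Sunday/Saturday.
August 1 by year: 1803:Mon✓ 1804:Wed 1805:Thu 1806:Fri 1807:Sat✓ 1808:Mon✓ 1809:Tue 1810:Wed 1811:Thu 1812:Sat✓ 1813:Sun✓ 1814:Mon✓ 1815:Tue 1816:Thu 1817:Fri 1818:Sat✓
Years with five Mondays: 1803, 1807, 1808, 1812, 1813, 1814, 1818 → 7.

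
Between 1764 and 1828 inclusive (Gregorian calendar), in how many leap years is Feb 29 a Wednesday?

Leap years in 1764–1828: 16 of them.
Feb 29 weekday advances by 5 (mod 7) from one leap year to the next four years later (or differs when a century non-leap intervenes).
Leap-day weekdays: 1764:Wed✓ 1768:Mon 1772:Sat 1776:Thu 1780:Tue 1784:Sun 1788:Fri 1792:Wed✓ 1796:Mon 1804:Wed✓ 1808:Mon 1812:Sat 1816:Thu 1820:Tue 1824:Sun 1828:Fri
Wednesday: 1764, 1792, 1804 → 3.

3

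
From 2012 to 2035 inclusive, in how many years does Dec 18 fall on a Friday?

Track Dec 18's weekday year by year (advancing +1, or +2 across a Feb 29):
  2012: Tue  2013: Wed (+1)  2014: Thu (+1)  2015: Fri (+1) ✓  2016: Sun (+2)
  2017: Mon (+1)  2018: Tue (+1)  2019: Wed (+1)  2020: Fri (+2) ✓  2021: Sat (+1)
  2022: Sun (+1)  2023: Mon (+1)  2024: Wed (+2)  2025: Thu (+1)  2026: Fri (+1) ✓
  2027: Sat (+1)  2028: Mon (+2)  2029: Tue (+1)  2030: Wed (+1)  2031: Thu (+1)
  2032: Sat (+2)  2033: Sun (+1)  2034: Mon (+1)  2035: Tue (+1)
Friday years: 2015, 2020, 2026 — 3 in total.

3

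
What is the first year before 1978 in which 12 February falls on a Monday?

From one year to the next, a fixed date's weekday advances by 1, or by 2 when a Feb 29 lies between the two dates.
1978: February 12 is Sunday.
1977: Saturday (−1)
1976: Thursday (−2)
1975: Wednesday (−1)
1974: Tuesday (−1)
1973: Monday (−1)
12 February falls on a Monday in 1973.

1973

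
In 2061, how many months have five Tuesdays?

4

A month of length L has five Tuesdays iff its first Tuesday is on day ≤ L−28 (so day 1–3 in a 31-day month, 1–2 in a 30-day month, day 1 in a leap February).
Checking each month of 2061: Jan starts Sat (31d); Feb starts Tue (28d); Mar starts Tue (31d) ✓; Apr starts Fri (30d); May starts Sun (31d) ✓; Jun starts Wed (30d); Jul starts Fri (31d); Aug starts Mon (31d) ✓; Sep starts Thu (30d); Oct starts Sat (31d); Nov starts Tue (30d) ✓; Dec starts Thu (31d).
Five-Tuesday months: March, May, August, November → 4.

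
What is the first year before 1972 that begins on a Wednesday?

1969

Jan 1 advances by 2 weekdays after a leap year and by 1 after a common year.
1972: Jan 1 is Saturday (leap).
1971: Friday
1970: Thursday
1969: Wednesday
1969 begins on a Wednesday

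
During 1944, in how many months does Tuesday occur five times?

4

A month of length L has five Tuesdays iff its first Tuesday is on day ≤ L−28 (so day 1–3 in a 31-day month, 1–2 in a 30-day month, day 1 in a leap February).
Checking each month of 1944: Jan starts Sat (31d); Feb starts Tue (29d) ✓; Mar starts Wed (31d); Apr starts Sat (30d); May starts Mon (31d) ✓; Jun starts Thu (30d); Jul starts Sat (31d); Aug starts Tue (31d) ✓; Sep starts Fri (30d); Oct starts Sun (31d) ✓; Nov starts Wed (30d); Dec starts Fri (31d).
Five-Tuesday months: February, May, August, October → 4.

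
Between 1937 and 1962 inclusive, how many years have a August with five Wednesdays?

August has 31 days; it has five Wednesdays when Wednesday falls among the first (month-length − 28) days — i.e. when August 1 is one of Wednesday/Tuesday/Monday.
August 1 by year: 1937:Sun 1938:Mon✓ 1939:Tue✓ 1940:Thu 1941:Fri 1942:Sat 1943:Sun 1944:Tue✓ 1945:Wed✓ 1946:Thu 1947:Fri 1948:Sun 1949:Mon✓ 1950:Tue✓ 1951:Wed✓ 1952:Fri 1953:Sat 1954:Sun 1955:Mon✓ 1956:Wed✓ 1957:Thu 1958:Fri 1959:Sat 1960:Mon✓ 1961:Tue✓ 1962:Wed✓
Years with five Wednesdays: 1938, 1939, 1944, 1945, 1949, 1950, 1951, 1955, 1956, 1960, 1961, 1962 → 12.

12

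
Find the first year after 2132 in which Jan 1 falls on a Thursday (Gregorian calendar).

Jan 1 advances by 2 weekdays after a leap year and by 1 after a common year.
2132: Jan 1 is Tuesday (leap).
2133: Thursday
2133 begins on a Thursday

2133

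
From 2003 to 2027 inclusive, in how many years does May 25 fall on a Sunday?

4

Track May 25's weekday year by year (advancing +1, or +2 across a Feb 29):
  2003: Sun ✓  2004: Tue (+2)  2005: Wed (+1)  2006: Thu (+1)  2007: Fri (+1)
  2008: Sun (+2) ✓  2009: Mon (+1)  2010: Tue (+1)  2011: Wed (+1)  2012: Fri (+2)
  2013: Sat (+1)  2014: Sun (+1) ✓  2015: Mon (+1)  2016: Wed (+2)  2017: Thu (+1)
  2018: Fri (+1)  2019: Sat (+1)  2020: Mon (+2)  2021: Tue (+1)  2022: Wed (+1)
  2023: Thu (+1)  2024: Sat (+2)  2025: Sun (+1) ✓  2026: Mon (+1)  2027: Tue (+1)
Sunday years: 2003, 2008, 2014, 2025 — 4 in total.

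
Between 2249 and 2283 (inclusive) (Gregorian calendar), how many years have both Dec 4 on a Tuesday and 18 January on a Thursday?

Check each year's weekday for Dec 4 and 18 January:
  2249: Tue/Thu ✓  2250: Wed/Fri  2251: Thu/Sat  2252: Sat/Sun  2253: Sun/Tue  2254: Mon/Wed  2255: Tue/Thu ✓  2256: Thu/Fri  2257: Fri/Sun  2258: Sat/Mon  2259: Sun/Tue  2260: Tue/Wed  2261: Wed/Fri  2262: Thu/Sat  …(7 more)…  2270: Sun/Tue  2271: Mon/Wed  2272: Wed/Thu  2273: Thu/Sat  2274: Fri/Sun  2275: Sat/Mon  2276: Mon/Tue  2277: Tue/Thu ✓  2278: Wed/Fri  2279: Thu/Sat  2280: Sat/Sun  2281: Sun/Tue  2282: Mon/Wed  2283: Tue/Thu ✓
Both conditions hold in: 2249, 2255, 2266, 2277, 2283 — 5.

5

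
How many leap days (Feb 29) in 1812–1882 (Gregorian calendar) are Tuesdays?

Leap years in 1812–1882: 18 of them.
Feb 29 weekday advances by 5 (mod 7) from one leap year to the next four years later (or differs when a century non-leap intervenes).
Leap-day weekdays: 1812:Sat 1816:Thu 1820:Tue✓ 1824:Sun 1828:Fri 1832:Wed 1836:Mon 1840:Sat 1844:Thu 1848:Tue✓ 1852:Sun 1856:Fri 1860:Wed 1864:Mon 1868:Sat 1872:Thu 1876:Tue✓ 1880:Sun
Tuesday: 1820, 1848, 1876 → 3.

3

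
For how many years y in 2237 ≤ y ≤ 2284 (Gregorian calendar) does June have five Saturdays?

June has 30 days; it has five Saturdays when Saturday falls among the first (month-length − 28) days — i.e. when June 1 is one of Saturday/Friday.
June 1 by year: 2237:Thu 2238:Fri✓ 2239:Sat✓ 2240:Mon 2241:Tue 2242:Wed 2243:Thu 2244:Sat✓ 2245:Sun 2246:Mon 2247:Tue 2248:Thu 2249:Fri✓ 2250:Sat✓ 2251:Sun …(18 more)… 2270:Wed 2271:Thu 2272:Sat✓ 2273:Sun 2274:Mon 2275:Tue 2276:Thu 2277:Fri✓ 2278:Sat✓ 2279:Sun 2280:Tue 2281:Wed 2282:Thu 2283:Fri✓ 2284:Sun
Years with five Saturdays: 2238, 2239, 2244, 2249, 2250, 2255, 2260, 2261, 2266, 2267, 2272, 2277, 2278, 2283 → 14.

14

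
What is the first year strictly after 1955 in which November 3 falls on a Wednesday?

1965

From one year to the next, a fixed date's weekday advances by 1, or by 2 when a Feb 29 lies between the two dates.
1955: November 3 is Thursday.
1956: Saturday (+2)
1957: Sunday (+1)
1958: Monday (+1)
1959: Tuesday (+1)
1960: Thursday (+2)
1961: Friday (+1)
1962: Saturday (+1)
1963: Sunday (+1)
1964: Tuesday (+2)
1965: Wednesday (+1)
November 3 falls on a Wednesday in 1965.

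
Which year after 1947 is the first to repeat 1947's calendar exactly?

Two years share a calendar iff Jan 1 falls on the same weekday and both are leap or both are common. 1947: Jan 1 is Wednesday, common year.
1948: Jan 1 Thursday, leap
1949: Jan 1 Saturday, common
1950: Jan 1 Sunday, common
1951: Jan 1 Monday, common
1952: Jan 1 Tuesday, leap
1953: Jan 1 Thursday, common
1954: Jan 1 Friday, common
1955: Jan 1 Saturday, common
1956: Jan 1 Sunday, leap
1957: Jan 1 Tuesday, common
1958: Jan 1 Wednesday, common
1958 matches on both conditions.

1958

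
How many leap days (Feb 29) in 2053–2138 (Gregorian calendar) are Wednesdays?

4

Leap years in 2053–2138: 20 of them.
Feb 29 weekday advances by 5 (mod 7) from one leap year to the next four years later (or differs when a century non-leap intervenes).
Leap-day weekdays: 2056:Tue 2060:Sun 2064:Fri 2068:Wed✓ 2072:Mon 2076:Sat 2080:Thu 2084:Tue 2088:Sun 2092:Fri 2096:Wed✓ 2104:Fri 2108:Wed✓ 2112:Mon 2116:Sat 2120:Thu 2124:Tue 2128:Sun 2132:Fri 2136:Wed✓
Wednesday: 2068, 2096, 2108, 2136 → 4.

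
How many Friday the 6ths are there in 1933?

Check the 6th of each month of 1933: Jan 6: Fri, Feb 6: Mon, Mar 6: Mon, Apr 6: Thu, May 6: Sat, Jun 6: Tue, Jul 6: Thu, Aug 6: Sun, Sep 6: Wed, Oct 6: Fri, Nov 6: Mon, Dec 6: Wed.
Friday occurs in January, October — 2 months.

2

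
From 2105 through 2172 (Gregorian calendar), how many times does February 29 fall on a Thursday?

2

Leap years in 2105–2172: 17 of them.
Feb 29 weekday advances by 5 (mod 7) from one leap year to the next four years later (or differs when a century non-leap intervenes).
Leap-day weekdays: 2108:Wed 2112:Mon 2116:Sat 2120:Thu✓ 2124:Tue 2128:Sun 2132:Fri 2136:Wed 2140:Mon 2144:Sat 2148:Thu✓ 2152:Tue 2156:Sun 2160:Fri 2164:Wed 2168:Mon 2172:Sat
Thursday: 2120, 2148 → 2.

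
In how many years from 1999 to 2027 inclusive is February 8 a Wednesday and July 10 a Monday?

3

Check each year's weekday for February 8 and July 10:
  1999: Mon/Sat  2000: Tue/Mon  2001: Thu/Tue  2002: Fri/Wed  2003: Sat/Thu  2004: Sun/Sat  2005: Tue/Sun  2006: Wed/Mon ✓  2007: Thu/Tue  2008: Fri/Thu  2009: Sun/Fri  2010: Mon/Sat  2011: Tue/Sun  2012: Wed/Tue  2013: Fri/Wed  2014: Sat/Thu  2015: Sun/Fri  2016: Mon/Sun  2017: Wed/Mon ✓  2018: Thu/Tue  2019: Fri/Wed  2020: Sat/Fri  2021: Mon/Sat  2022: Tue/Sun  2023: Wed/Mon ✓  2024: Thu/Wed  2025: Sat/Thu  2026: Sun/Fri  2027: Mon/Sat
Both conditions hold in: 2006, 2017, 2023 — 3.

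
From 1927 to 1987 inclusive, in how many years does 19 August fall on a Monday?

9

Track 19 August's weekday year by year (advancing +1, or +2 across a Feb 29):
  1927: Fri  1928: Sun (+2)  1929: Mon (+1) ✓  1930: Tue (+1)  1931: Wed (+1)
  1932: Fri (+2)  1933: Sat (+1)  1934: Sun (+1)  1935: Mon (+1) ✓  1936: Wed (+2)
  1937: Thu (+1)  1938: Fri (+1)  1939: Sat (+1)  1940: Mon (+2) ✓  … (33 more years) …
  1974: Mon (+1) ✓  1975: Tue (+1)  1976: Thu (+2)  1977: Fri (+1)  1978: Sat (+1)
  1979: Sun (+1)  1980: Tue (+2)  1981: Wed (+1)  1982: Thu (+1)  1983: Fri (+1)
  1984: Sun (+2)  1985: Mon (+1) ✓  1986: Tue (+1)  1987: Wed (+1)
Monday years: 1929, 1935, 1940, 1946, 1957, 1963, 1968, 1974, 1985 — 9 in total.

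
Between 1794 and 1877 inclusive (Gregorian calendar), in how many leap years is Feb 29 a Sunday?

Leap years in 1794–1877: 20 of them.
Feb 29 weekday advances by 5 (mod 7) from one leap year to the next four years later (or differs when a century non-leap intervenes).
Leap-day weekdays: 1796:Mon 1804:Wed 1808:Mon 1812:Sat 1816:Thu 1820:Tue 1824:Sun✓ 1828:Fri 1832:Wed 1836:Mon 1840:Sat 1844:Thu 1848:Tue 1852:Sun✓ 1856:Fri 1860:Wed 1864:Mon 1868:Sat 1872:Thu 1876:Tue
Sunday: 1824, 1852 → 2.

2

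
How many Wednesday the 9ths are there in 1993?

1

Check the 9th of each month of 1993: Jan 9: Sat, Feb 9: Tue, Mar 9: Tue, Apr 9: Fri, May 9: Sun, Jun 9: Wed, Jul 9: Fri, Aug 9: Mon, Sep 9: Thu, Oct 9: Sat, Nov 9: Tue, Dec 9: Thu.
Wednesday occurs in June — 1 month.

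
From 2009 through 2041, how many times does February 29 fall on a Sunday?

Leap years in 2009–2041: 8 of them.
Feb 29 weekday advances by 5 (mod 7) from one leap year to the next four years later (or differs when a century non-leap intervenes).
Leap-day weekdays: 2012:Wed 2016:Mon 2020:Sat 2024:Thu 2028:Tue 2032:Sun✓ 2036:Fri 2040:Wed
Sunday: 2032 → 1.

1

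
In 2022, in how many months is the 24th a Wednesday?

Check the 24th of each month of 2022: Jan 24: Mon, Feb 24: Thu, Mar 24: Thu, Apr 24: Sun, May 24: Tue, Jun 24: Fri, Jul 24: Sun, Aug 24: Wed, Sep 24: Sat, Oct 24: Mon, Nov 24: Thu, Dec 24: Sat.
Wednesday occurs in August — 1 month.

1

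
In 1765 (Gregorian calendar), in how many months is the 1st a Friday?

3

Check the 1st of each month of 1765: Jan 1: Tue, Feb 1: Fri, Mar 1: Fri, Apr 1: Mon, May 1: Wed, Jun 1: Sat, Jul 1: Mon, Aug 1: Thu, Sep 1: Sun, Oct 1: Tue, Nov 1: Fri, Dec 1: Sun.
Friday occurs in February, March, November — 3 months.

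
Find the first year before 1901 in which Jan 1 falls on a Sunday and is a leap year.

1888

Jan 1 advances by 2 weekdays after a leap year and by 1 after a common year.
1901: Jan 1 is Tuesday.
1900: Monday
1899: Sunday
1898: Saturday
1897: Friday
1896: Wednesday (leap)
1895: Tuesday
1894: Monday
1893: Sunday
1892: Friday (leap)
1891: Thursday
1890: Wednesday
1889: Tuesday
1888: Sunday (leap)
1888 begins on a Sunday and is a leap year.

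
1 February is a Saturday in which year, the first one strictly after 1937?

From one year to the next, a fixed date's weekday advances by 1, or by 2 when a Feb 29 lies between the two dates.
1937: February 1 is Monday.
1938: Tuesday (+1)
1939: Wednesday (+1)
1940: Thursday (+1)
1941: Saturday (+2)
1 February falls on a Saturday in 1941.

1941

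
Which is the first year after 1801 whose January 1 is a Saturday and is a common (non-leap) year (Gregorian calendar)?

Jan 1 advances by 2 weekdays after a leap year and by 1 after a common year.
1801: Jan 1 is Thursday.
1802: Friday
1803: Saturday
1803 begins on a Saturday and is a common year.

1803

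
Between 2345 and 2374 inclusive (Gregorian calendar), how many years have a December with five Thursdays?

December has 31 days; it has five Thursdays when Thursday falls among the first (month-length − 28) days — i.e. when December 1 is one of Thursday/Wednesday/Tuesday.
December 1 by year: 2345:Sat 2346:Sun 2347:Mon 2348:Wed✓ 2349:Thu✓ 2350:Fri 2351:Sat 2352:Mon 2353:Tue✓ 2354:Wed✓ 2355:Thu✓ 2356:Sat 2357:Sun 2358:Mon 2359:Tue✓ 2360:Thu✓ 2361:Fri 2362:Sat 2363:Sun 2364:Tue✓ 2365:Wed✓ 2366:Thu✓ 2367:Fri 2368:Sun 2369:Mon 2370:Tue✓ 2371:Wed✓ 2372:Fri 2373:Sat 2374:Sun
Years with five Thursdays: 2348, 2349, 2353, 2354, 2355, 2359, 2360, 2364, 2365, 2366, 2370, 2371 → 12.

12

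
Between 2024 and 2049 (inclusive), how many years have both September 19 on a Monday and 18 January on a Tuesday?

Check each year's weekday for September 19 and 18 January:
  2024: Thu/Thu  2025: Fri/Sat  2026: Sat/Sun  2027: Sun/Mon  2028: Tue/Tue  2029: Wed/Thu  2030: Thu/Fri  2031: Fri/Sat  2032: Sun/Sun  2033: Mon/Tue ✓  2034: Tue/Wed  2035: Wed/Thu  2036: Fri/Fri  2037: Sat/Sun  2038: Sun/Mon  2039: Mon/Tue ✓  2040: Wed/Wed  2041: Thu/Fri  2042: Fri/Sat  2043: Sat/Sun  2044: Mon/Mon  2045: Tue/Wed  2046: Wed/Thu  2047: Thu/Fri  2048: Sat/Sat  2049: Sun/Mon
Both conditions hold in: 2033, 2039 — 2.

2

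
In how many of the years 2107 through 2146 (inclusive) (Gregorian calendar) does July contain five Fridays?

18

July has 31 days; it has five Fridays when Friday falls among the first (month-length − 28) days — i.e. when July 1 is one of Friday/Thursday/Wednesday.
July 1 by year: 2107:Fri✓ 2108:Sun 2109:Mon 2110:Tue 2111:Wed✓ 2112:Fri✓ 2113:Sat 2114:Sun 2115:Mon 2116:Wed✓ 2117:Thu✓ 2118:Fri✓ 2119:Sat 2120:Mon 2121:Tue …(10 more)… 2132:Tue 2133:Wed✓ 2134:Thu✓ 2135:Fri✓ 2136:Sun 2137:Mon 2138:Tue 2139:Wed✓ 2140:Fri✓ 2141:Sat 2142:Sun 2143:Mon 2144:Wed✓ 2145:Thu✓ 2146:Fri✓
Years with five Fridays: 2107, 2111, 2112, 2116, 2117, 2118, 2122, 2123, 2128, 2129, 2133, 2134, 2135, 2139, 2140, 2144, 2145, 2146 → 18.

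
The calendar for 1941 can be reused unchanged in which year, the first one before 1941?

Two years share a calendar iff Jan 1 falls on the same weekday and both are leap or both are common. 1941: Jan 1 is Wednesday, common year.
1940: Jan 1 Monday, leap
1939: Jan 1 Sunday, common
1938: Jan 1 Saturday, common
1937: Jan 1 Friday, common
1936: Jan 1 Wednesday, leap
1935: Jan 1 Tuesday, common
1934: Jan 1 Monday, common
1933: Jan 1 Sunday, common
1932: Jan 1 Friday, leap
1931: Jan 1 Thursday, common
1930: Jan 1 Wednesday, common
1930 matches on both conditions.

1930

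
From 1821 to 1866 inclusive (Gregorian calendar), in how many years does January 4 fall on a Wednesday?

Track January 4's weekday year by year (advancing +1, or +2 across a Feb 29):
  1821: Thu  1822: Fri (+1)  1823: Sat (+1)  1824: Sun (+1)  1825: Tue (+2)
  1826: Wed (+1) ✓  1827: Thu (+1)  1828: Fri (+1)  1829: Sun (+2)  1830: Mon (+1)
  1831: Tue (+1)  1832: Wed (+1) ✓  1833: Fri (+2)  1834: Sat (+1)  … (18 more years) …
  1853: Tue (+2)  1854: Wed (+1) ✓  1855: Thu (+1)  1856: Fri (+1)  1857: Sun (+2)
  1858: Mon (+1)  1859: Tue (+1)  1860: Wed (+1) ✓  1861: Fri (+2)  1862: Sat (+1)
  1863: Sun (+1)  1864: Mon (+1)  1865: Wed (+2) ✓  1866: Thu (+1)
Wednesday years: 1826, 1832, 1837, 1843, 1854, 1860, 1865 — 7 in total.

7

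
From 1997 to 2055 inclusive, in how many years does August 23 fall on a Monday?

Track August 23's weekday year by year (advancing +1, or +2 across a Feb 29):
  1997: Sat  1998: Sun (+1)  1999: Mon (+1) ✓  2000: Wed (+2)  2001: Thu (+1)
  2002: Fri (+1)  2003: Sat (+1)  2004: Mon (+2) ✓  2005: Tue (+1)  2006: Wed (+1)
  2007: Thu (+1)  2008: Sat (+2)  2009: Sun (+1)  2010: Mon (+1) ✓  … (31 more years) …
  2042: Sat (+1)  2043: Sun (+1)  2044: Tue (+2)  2045: Wed (+1)  2046: Thu (+1)
  2047: Fri (+1)  2048: Sun (+2)  2049: Mon (+1) ✓  2050: Tue (+1)  2051: Wed (+1)
  2052: Fri (+2)  2053: Sat (+1)  2054: Sun (+1)  2055: Mon (+1) ✓
Monday years: 1999, 2004, 2010, 2021, 2027, 2032, 2038, 2049, 2055 — 9 in total.

9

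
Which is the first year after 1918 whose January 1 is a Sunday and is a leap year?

1928

Jan 1 advances by 2 weekdays after a leap year and by 1 after a common year.
1918: Jan 1 is Tuesday.
1919: Wednesday
1920: Thursday (leap)
1921: Saturday
1922: Sunday
1923: Monday
1924: Tuesday (leap)
1925: Thursday
1926: Friday
1927: Saturday
1928: Sunday (leap)
1928 begins on a Sunday and is a leap year.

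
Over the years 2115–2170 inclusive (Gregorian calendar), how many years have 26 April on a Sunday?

8

Track 26 April's weekday year by year (advancing +1, or +2 across a Feb 29):
  2115: Fri  2116: Sun (+2) ✓  2117: Mon (+1)  2118: Tue (+1)  2119: Wed (+1)
  2120: Fri (+2)  2121: Sat (+1)  2122: Sun (+1) ✓  2123: Mon (+1)  2124: Wed (+2)
  2125: Thu (+1)  2126: Fri (+1)  2127: Sat (+1)  2128: Mon (+2)  … (28 more years) …
  2157: Tue (+1)  2158: Wed (+1)  2159: Thu (+1)  2160: Sat (+2)  2161: Sun (+1) ✓
  2162: Mon (+1)  2163: Tue (+1)  2164: Thu (+2)  2165: Fri (+1)  2166: Sat (+1)
  2167: Sun (+1) ✓  2168: Tue (+2)  2169: Wed (+1)  2170: Thu (+1)
Sunday years: 2116, 2122, 2133, 2139, 2144, 2150, 2161, 2167 — 8 in total.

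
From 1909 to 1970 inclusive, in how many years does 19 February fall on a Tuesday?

Track 19 February's weekday year by year (advancing +1, or +2 across a Feb 29):
  1909: Fri  1910: Sat (+1)  1911: Sun (+1)  1912: Mon (+1)  1913: Wed (+2)
  1914: Thu (+1)  1915: Fri (+1)  1916: Sat (+1)  1917: Mon (+2)  1918: Tue (+1) ✓
  1919: Wed (+1)  1920: Thu (+1)  1921: Sat (+2)  1922: Sun (+1)  … (34 more years) …
  1957: Tue (+2) ✓  1958: Wed (+1)  1959: Thu (+1)  1960: Fri (+1)  1961: Sun (+2)
  1962: Mon (+1)  1963: Tue (+1) ✓  1964: Wed (+1)  1965: Fri (+2)  1966: Sat (+1)
  1967: Sun (+1)  1968: Mon (+1)  1969: Wed (+2)  1970: Thu (+1)
Tuesday years: 1918, 1924, 1929, 1935, 1946, 1952, 1957, 1963 — 8 in total.

8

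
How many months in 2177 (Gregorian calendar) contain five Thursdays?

4

A month of length L has five Thursdays iff its first Thursday is on day ≤ L−28 (so day 1–3 in a 31-day month, 1–2 in a 30-day month, day 1 in a leap February).
Checking each month of 2177: Jan starts Wed (31d) ✓; Feb starts Sat (28d); Mar starts Sat (31d); Apr starts Tue (30d); May starts Thu (31d) ✓; Jun starts Sun (30d); Jul starts Tue (31d) ✓; Aug starts Fri (31d); Sep starts Mon (30d); Oct starts Wed (31d) ✓; Nov starts Sat (30d); Dec starts Mon (31d).
Five-Thursday months: January, May, July, October → 4.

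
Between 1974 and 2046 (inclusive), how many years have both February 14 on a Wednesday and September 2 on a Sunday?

8

Check each year's weekday for February 14 and September 2:
  1974: Thu/Mon  1975: Fri/Tue  1976: Sat/Thu  1977: Mon/Fri  1978: Tue/Sat  1979: Wed/Sun ✓  1980: Thu/Tue  1981: Sat/Wed  1982: Sun/Thu  1983: Mon/Fri  1984: Tue/Sun  1985: Thu/Mon  1986: Fri/Tue  1987: Sat/Wed  …(45 more)…  2033: Mon/Fri  2034: Tue/Sat  2035: Wed/Sun ✓  2036: Thu/Tue  2037: Sat/Wed  2038: Sun/Thu  2039: Mon/Fri  2040: Tue/Sun  2041: Thu/Mon  2042: Fri/Tue  2043: Sat/Wed  2044: Sun/Fri  2045: Tue/Sat  2046: Wed/Sun ✓
Both conditions hold in: 1979, 1990, 2001, 2007, 2018, 2029, 2035, 2046 — 8.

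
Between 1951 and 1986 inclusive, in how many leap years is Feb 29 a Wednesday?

Leap years in 1951–1986: 9 of them.
Feb 29 weekday advances by 5 (mod 7) from one leap year to the next four years later (or differs when a century non-leap intervenes).
Leap-day weekdays: 1952:Fri 1956:Wed✓ 1960:Mon 1964:Sat 1968:Thu 1972:Tue 1976:Sun 1980:Fri 1984:Wed✓
Wednesday: 1956, 1984 → 2.

2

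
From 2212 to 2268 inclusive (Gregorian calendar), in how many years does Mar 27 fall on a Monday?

Track Mar 27's weekday year by year (advancing +1, or +2 across a Feb 29):
  2212: Fri  2213: Sat (+1)  2214: Sun (+1)  2215: Mon (+1) ✓  2216: Wed (+2)
  2217: Thu (+1)  2218: Fri (+1)  2219: Sat (+1)  2220: Mon (+2) ✓  2221: Tue (+1)
  2222: Wed (+1)  2223: Thu (+1)  2224: Sat (+2)  2225: Sun (+1)  … (29 more years) …
  2255: Tue (+1)  2256: Thu (+2)  2257: Fri (+1)  2258: Sat (+1)  2259: Sun (+1)
  2260: Tue (+2)  2261: Wed (+1)  2262: Thu (+1)  2263: Fri (+1)  2264: Sun (+2)
  2265: Mon (+1) ✓  2266: Tue (+1)  2267: Wed (+1)  2268: Fri (+2)
Monday years: 2215, 2220, 2226, 2237, 2243, 2248, 2254, 2265 — 8 in total.

8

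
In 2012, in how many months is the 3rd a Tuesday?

3

Check the 3rd of each month of 2012: Jan 3: Tue, Feb 3: Fri, Mar 3: Sat, Apr 3: Tue, May 3: Thu, Jun 3: Sun, Jul 3: Tue, Aug 3: Fri, Sep 3: Mon, Oct 3: Wed, Nov 3: Sat, Dec 3: Mon.
Tuesday occurs in January, April, July — 3 months.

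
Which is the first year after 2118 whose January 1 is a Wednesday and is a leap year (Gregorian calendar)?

2144

Jan 1 advances by 2 weekdays after a leap year and by 1 after a common year.
2118: Jan 1 is Saturday.
2119: Sunday
2120: Monday (leap)
2121: Wednesday
2122: Thursday
2123: Friday
2124: Saturday (leap)
2125: Monday
2126: Tuesday
2127: Wednesday
2128: Thursday (leap)
2129: Saturday
2130: Sunday
2131: Monday
2132: Tuesday (leap)
2133: Thursday
2134: Friday
2135: Saturday
2136: Sunday (leap)
2137: Tuesday
2138: Wednesday
2139: Thursday
2140: Friday (leap)
2141: Sunday
2142: Monday
2143: Tuesday
2144: Wednesday (leap)
2144 begins on a Wednesday and is a leap year.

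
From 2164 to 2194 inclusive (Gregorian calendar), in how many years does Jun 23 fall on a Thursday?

4

Track Jun 23's weekday year by year (advancing +1, or +2 across a Feb 29):
  2164: Sat  2165: Sun (+1)  2166: Mon (+1)  2167: Tue (+1)  2168: Thu (+2) ✓
  2169: Fri (+1)  2170: Sat (+1)  2171: Sun (+1)  2172: Tue (+2)  2173: Wed (+1)
  2174: Thu (+1) ✓  2175: Fri (+1)  2176: Sun (+2)  2177: Mon (+1)  … (3 more years) …
  2181: Sat (+1)  2182: Sun (+1)  2183: Mon (+1)  2184: Wed (+2)  2185: Thu (+1) ✓
  2186: Fri (+1)  2187: Sat (+1)  2188: Mon (+2)  2189: Tue (+1)  2190: Wed (+1)
  2191: Thu (+1) ✓  2192: Sat (+2)  2193: Sun (+1)  2194: Mon (+1)
Thursday years: 2168, 2174, 2185, 2191 — 4 in total.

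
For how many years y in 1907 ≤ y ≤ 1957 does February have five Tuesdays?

February has 28 days (29 in leap years); it has five Tuesdays when Tuesday falls among the first (month-length − 28) days — i.e. when February 1 is Tuesday in a leap year (never in a common year).
February 1 by year: 1907:Fri 1908:Sat 1909:Mon 1910:Tue 1911:Wed 1912:Thu 1913:Sat 1914:Sun 1915:Mon 1916:Tue✓ 1917:Thu 1918:Fri 1919:Sat 1920:Sun 1921:Tue …(21 more)… 1943:Mon 1944:Tue✓ 1945:Thu 1946:Fri 1947:Sat 1948:Sun 1949:Tue 1950:Wed 1951:Thu 1952:Fri 1953:Sun 1954:Mon 1955:Tue 1956:Wed 1957:Fri
Years with five Tuesdays: 1916, 1944 → 2.

2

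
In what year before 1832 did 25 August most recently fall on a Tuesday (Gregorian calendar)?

From one year to the next, a fixed date's weekday advances by 1, or by 2 when a Feb 29 lies between the two dates.
1832: August 25 is Saturday.
1831: Thursday (−2)
1830: Wednesday (−1)
1829: Tuesday (−1)
25 August falls on a Tuesday in 1829.

1829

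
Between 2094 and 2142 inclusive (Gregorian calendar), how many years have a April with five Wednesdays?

April has 30 days; it has five Wednesdays when Wednesday falls among the first (month-length − 28) days — i.e. when April 1 is one of Wednesday/Tuesday.
April 1 by year: 2094:Thu 2095:Fri 2096:Sun 2097:Mon 2098:Tue✓ 2099:Wed✓ 2100:Thu 2101:Fri 2102:Sat 2103:Sun 2104:Tue✓ 2105:Wed✓ 2106:Thu 2107:Fri 2108:Sun …(19 more)… 2128:Thu 2129:Fri 2130:Sat 2131:Sun 2132:Tue✓ 2133:Wed✓ 2134:Thu 2135:Fri 2136:Sun 2137:Mon 2138:Tue✓ 2139:Wed✓ 2140:Fri 2141:Sat 2142:Sun
Years with five Wednesdays: 2098, 2099, 2104, 2105, 2110, 2111, 2116, 2121, 2122, 2127, 2132, 2133, 2138, 2139 → 14.

14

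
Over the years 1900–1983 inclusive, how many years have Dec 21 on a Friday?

12

Track Dec 21's weekday year by year (advancing +1, or +2 across a Feb 29):
  1900: Fri ✓  1901: Sat (+1)  1902: Sun (+1)  1903: Mon (+1)  1904: Wed (+2)
  1905: Thu (+1)  1906: Fri (+1) ✓  1907: Sat (+1)  1908: Mon (+2)  1909: Tue (+1)
  1910: Wed (+1)  1911: Thu (+1)  1912: Sat (+2)  1913: Sun (+1)  … (56 more years) …
  1970: Mon (+1)  1971: Tue (+1)  1972: Thu (+2)  1973: Fri (+1) ✓  1974: Sat (+1)
  1975: Sun (+1)  1976: Tue (+2)  1977: Wed (+1)  1978: Thu (+1)  1979: Fri (+1) ✓
  1980: Sun (+2)  1981: Mon (+1)  1982: Tue (+1)  1983: Wed (+1)
Friday years: 1900, 1906, 1917, 1923, 1928, 1934, 1945, 1951, 1956, 1962, 1973, 1979 — 12 in total.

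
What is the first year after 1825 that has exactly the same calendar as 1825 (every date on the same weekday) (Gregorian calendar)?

1831

Two years share a calendar iff Jan 1 falls on the same weekday and both are leap or both are common. 1825: Jan 1 is Saturday, common year.
1826: Jan 1 Sunday, common
1827: Jan 1 Monday, common
1828: Jan 1 Tuesday, leap
1829: Jan 1 Thursday, common
1830: Jan 1 Friday, common
1831: Jan 1 Saturday, common
1831 matches on both conditions.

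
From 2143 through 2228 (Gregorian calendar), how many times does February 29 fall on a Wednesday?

Leap years in 2143–2228: 21 of them.
Feb 29 weekday advances by 5 (mod 7) from one leap year to the next four years later (or differs when a century non-leap intervenes).
Leap-day weekdays: 2144:Sat 2148:Thu 2152:Tue 2156:Sun 2160:Fri 2164:Wed✓ 2168:Mon 2172:Sat 2176:Thu 2180:Tue 2184:Sun 2188:Fri 2192:Wed✓ 2196:Mon 2204:Wed✓ 2208:Mon 2212:Sat 2216:Thu 2220:Tue 2224:Sun 2228:Fri
Wednesday: 2164, 2192, 2204 → 3.

3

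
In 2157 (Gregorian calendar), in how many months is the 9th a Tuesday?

1

Check the 9th of each month of 2157: Jan 9: Sun, Feb 9: Wed, Mar 9: Wed, Apr 9: Sat, May 9: Mon, Jun 9: Thu, Jul 9: Sat, Aug 9: Tue, Sep 9: Fri, Oct 9: Sun, Nov 9: Wed, Dec 9: Fri.
Tuesday occurs in August — 1 month.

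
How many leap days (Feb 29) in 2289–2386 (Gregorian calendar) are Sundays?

3

Leap years in 2289–2386: 23 of them.
Feb 29 weekday advances by 5 (mod 7) from one leap year to the next four years later (or differs when a century non-leap intervenes).
Leap-day weekdays: 2292:Mon 2296:Sat 2304:Mon 2308:Sat 2312:Thu 2316:Tue 2320:Sun✓ 2324:Fri 2328:Wed 2332:Mon 2336:Sat 2340:Thu 2344:Tue 2348:Sun✓ 2352:Fri 2356:Wed 2360:Mon 2364:Sat 2368:Thu 2372:Tue 2376:Sun✓ 2380:Fri 2384:Wed
Sunday: 2320, 2348, 2376 → 3.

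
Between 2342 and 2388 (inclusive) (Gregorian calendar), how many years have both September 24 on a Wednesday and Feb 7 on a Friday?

5

Check each year's weekday for September 24 and Feb 7:
  2342: Thu/Sat  2343: Fri/Sun  2344: Sun/Mon  2345: Mon/Wed  2346: Tue/Thu  2347: Wed/Fri ✓  2348: Fri/Sat  2349: Sat/Mon  2350: Sun/Tue  2351: Mon/Wed  2352: Wed/Thu  2353: Thu/Sat  2354: Fri/Sun  2355: Sat/Mon  …(19 more)…  2375: Wed/Fri ✓  2376: Fri/Sat  2377: Sat/Mon  2378: Sun/Tue  2379: Mon/Wed  2380: Wed/Thu  2381: Thu/Sat  2382: Fri/Sun  2383: Sat/Mon  2384: Mon/Tue  2385: Tue/Thu  2386: Wed/Fri ✓  2387: Thu/Sat  2388: Sat/Sun
Both conditions hold in: 2347, 2358, 2369, 2375, 2386 — 5.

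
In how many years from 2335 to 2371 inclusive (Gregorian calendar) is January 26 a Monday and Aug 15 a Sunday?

Check each year's weekday for January 26 and Aug 15:
  2335: Sat/Thu  2336: Sun/Sat  2337: Tue/Sun  2338: Wed/Mon  2339: Thu/Tue  2340: Fri/Thu  2341: Sun/Fri  2342: Mon/Sat  2343: Tue/Sun  2344: Wed/Tue  2345: Fri/Wed  2346: Sat/Thu  2347: Sun/Fri  2348: Mon/Sun ✓  …(9 more)…  2358: Sun/Fri  2359: Mon/Sat  2360: Tue/Mon  2361: Thu/Tue  2362: Fri/Wed  2363: Sat/Thu  2364: Sun/Sat  2365: Tue/Sun  2366: Wed/Mon  2367: Thu/Tue  2368: Fri/Thu  2369: Sun/Fri  2370: Mon/Sat  2371: Tue/Sun
Both conditions hold in: 2348 — 1.

1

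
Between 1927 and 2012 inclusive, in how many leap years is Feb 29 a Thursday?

3

Leap years in 1927–2012: 22 of them.
Feb 29 weekday advances by 5 (mod 7) from one leap year to the next four years later (or differs when a century non-leap intervenes).
Leap-day weekdays: 1928:Wed 1932:Mon 1936:Sat 1940:Thu✓ 1944:Tue 1948:Sun 1952:Fri 1956:Wed 1960:Mon 1964:Sat 1968:Thu✓ 1972:Tue 1976:Sun 1980:Fri 1984:Wed 1988:Mon 1992:Sat 1996:Thu✓ 2000:Tue 2004:Sun 2008:Fri 2012:Wed
Thursday: 1940, 1968, 1996 → 3.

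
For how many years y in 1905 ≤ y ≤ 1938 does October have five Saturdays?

15

October has 31 days; it has five Saturdays when Saturday falls among the first (month-length − 28) days — i.e. when October 1 is one of Saturday/Friday/Thursday.
October 1 by year: 1905:Sun 1906:Mon 1907:Tue 1908:Thu✓ 1909:Fri✓ 1910:Sat✓ 1911:Sun 1912:Tue 1913:Wed 1914:Thu✓ 1915:Fri✓ 1916:Sun 1917:Mon 1918:Tue 1919:Wed …(4 more)… 1924:Wed 1925:Thu✓ 1926:Fri✓ 1927:Sat✓ 1928:Mon 1929:Tue 1930:Wed 1931:Thu✓ 1932:Sat✓ 1933:Sun 1934:Mon 1935:Tue 1936:Thu✓ 1937:Fri✓ 1938:Sat✓
Years with five Saturdays: 1908, 1909, 1910, 1914, 1915, 1920, 1921, 1925, 1926, 1927, 1931, 1932, 1936, 1937, 1938 → 15.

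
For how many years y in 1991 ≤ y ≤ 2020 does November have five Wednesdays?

November has 30 days; it has five Wednesdays when Wednesday falls among the first (month-length − 28) days — i.e. when November 1 is one of Wednesday/Tuesday.
November 1 by year: 1991:Fri 1992:Sun 1993:Mon 1994:Tue✓ 1995:Wed✓ 1996:Fri 1997:Sat 1998:Sun 1999:Mon 2000:Wed✓ 2001:Thu 2002:Fri 2003:Sat 2004:Mon 2005:Tue✓ 2006:Wed✓ 2007:Thu 2008:Sat 2009:Sun 2010:Mon 2011:Tue✓ 2012:Thu 2013:Fri 2014:Sat 2015:Sun 2016:Tue✓ 2017:Wed✓ 2018:Thu 2019:Fri 2020:Sun
Years with five Wednesdays: 1994, 1995, 2000, 2005, 2006, 2011, 2016, 2017 → 8.

8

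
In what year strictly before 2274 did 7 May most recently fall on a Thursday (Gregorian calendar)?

From one year to the next, a fixed date's weekday advances by 1, or by 2 when a Feb 29 lies between the two dates.
2274: May 7 is Thursday.
2273: Wednesday (−1)
2272: Tuesday (−1)
2271: Sunday (−2)
2270: Saturday (−1)
2269: Friday (−1)
2268: Thursday (−1)
7 May falls on a Thursday in 2268.

2268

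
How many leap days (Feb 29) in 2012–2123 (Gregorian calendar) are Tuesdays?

Leap years in 2012–2123: 27 of them.
Feb 29 weekday advances by 5 (mod 7) from one leap year to the next four years later (or differs when a century non-leap intervenes).
Leap-day weekdays: 2012:Wed 2016:Mon 2020:Sat 2024:Thu 2028:Tue✓ 2032:Sun 2036:Fri 2040:Wed 2044:Mon 2048:Sat 2052:Thu 2056:Tue✓ 2060:Sun 2064:Fri 2068:Wed 2072:Mon 2076:Sat 2080:Thu 2084:Tue✓ 2088:Sun 2092:Fri 2096:Wed 2104:Fri 2108:Wed 2112:Mon 2116:Sat 2120:Thu
Tuesday: 2028, 2056, 2084 → 3.

3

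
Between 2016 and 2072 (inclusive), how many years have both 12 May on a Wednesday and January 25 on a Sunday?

2

Check each year's weekday for 12 May and January 25:
  2016: Thu/Mon  2017: Fri/Wed  2018: Sat/Thu  2019: Sun/Fri  2020: Tue/Sat  2021: Wed/Mon  2022: Thu/Tue  2023: Fri/Wed  2024: Sun/Thu  2025: Mon/Sat  2026: Tue/Sun  2027: Wed/Mon  2028: Fri/Tue  2029: Sat/Thu  …(29 more)…  2059: Mon/Sat  2060: Wed/Sun ✓  2061: Thu/Tue  2062: Fri/Wed  2063: Sat/Thu  2064: Mon/Fri  2065: Tue/Sun  2066: Wed/Mon  2067: Thu/Tue  2068: Sat/Wed  2069: Sun/Fri  2070: Mon/Sat  2071: Tue/Sun  2072: Thu/Mon
Both conditions hold in: 2032, 2060 — 2.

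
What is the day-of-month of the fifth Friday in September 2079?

29

September 1, 2079 is a Friday, so the first Friday is the 1st.
The fifth Friday is 1 + 28 = 29.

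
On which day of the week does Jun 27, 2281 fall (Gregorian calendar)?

January 1, 2281 is a Saturday.
June 27 is day 178 of the year, i.e. 177 days after Jan 1.
177 mod 7 = 2, so advance 2 weekdays from Saturday: Monday.

Monday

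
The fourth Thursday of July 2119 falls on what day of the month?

27

July 1, 2119 is a Saturday, so the first Thursday is the 6th.
The fourth Thursday is 6 + 21 = 27.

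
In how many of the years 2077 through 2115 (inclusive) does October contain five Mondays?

October has 31 days; it has five Mondays when Monday falls among the first (month-length − 28) days — i.e. when October 1 is one of Monday/Sunday/Saturday.
October 1 by year: 2077:Fri 2078:Sat✓ 2079:Sun✓ 2080:Tue 2081:Wed 2082:Thu 2083:Fri 2084:Sun✓ 2085:Mon✓ 2086:Tue 2087:Wed 2088:Fri 2089:Sat✓ 2090:Sun✓ 2091:Mon✓ …(9 more)… 2101:Sat✓ 2102:Sun✓ 2103:Mon✓ 2104:Wed 2105:Thu 2106:Fri 2107:Sat✓ 2108:Mon✓ 2109:Tue 2110:Wed 2111:Thu 2112:Sat✓ 2113:Sun✓ 2114:Mon✓ 2115:Tue
Years with five Mondays: 2078, 2079, 2084, 2085, 2089, 2090, 2091, 2095, 2096, 2101, 2102, 2103, 2107, 2108, 2112, 2113, 2114 → 17.

17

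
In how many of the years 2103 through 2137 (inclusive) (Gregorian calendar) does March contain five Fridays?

March has 31 days; it has five Fridays when Friday falls among the first (month-length − 28) days — i.e. when March 1 is one of Friday/Thursday/Wednesday.
March 1 by year: 2103:Thu✓ 2104:Sat 2105:Sun 2106:Mon 2107:Tue 2108:Thu✓ 2109:Fri✓ 2110:Sat 2111:Sun 2112:Tue 2113:Wed✓ 2114:Thu✓ 2115:Fri✓ 2116:Sun 2117:Mon …(5 more)… 2123:Mon 2124:Wed✓ 2125:Thu✓ 2126:Fri✓ 2127:Sat 2128:Mon 2129:Tue 2130:Wed✓ 2131:Thu✓ 2132:Sat 2133:Sun 2134:Mon 2135:Tue 2136:Thu✓ 2137:Fri✓
Years with five Fridays: 2103, 2108, 2109, 2113, 2114, 2115, 2119, 2120, 2124, 2125, 2126, 2130, 2131, 2136, 2137 → 15.

15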